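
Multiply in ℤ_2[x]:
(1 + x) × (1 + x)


Expand and collect like terms; reduce coefficients mod 2:
x^0: 1·1 = 1 ≡ 1 (mod 2)
x^1: 1·1 + 1·1 = 2 ≡ 0 (mod 2)
x^2: 1·1 = 1 ≡ 1 (mod 2)
Result: 1 + x^2

f · g = 1 + x^2


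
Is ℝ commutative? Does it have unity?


ℝ is a field: commutative, has unity, every nonzero element is a unit (hence an integral domain)
Commutative: Yes
Integral domain: Yes
Has unity: Yes

ℝ: Commutative=Yes, Unity=Yes


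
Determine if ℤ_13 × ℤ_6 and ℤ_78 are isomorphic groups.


Comparing ℤ_13 × ℤ_6 and ℤ_78:
gcd(13,6) = 1, so ℤ_13 × ℤ_6 ≅ ℤ_78 (CRT)

Yes, ℤ_13 × ℤ_6 ≅ ℤ_78


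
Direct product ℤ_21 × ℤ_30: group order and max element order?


|ℤ_21 × ℤ_30| = 21 × 30 = 630
Max element order = lcm(21,30) = 210
Cyclic? No (gcd=3)

|ℤ_21×ℤ_30| = 630, max element order = 210


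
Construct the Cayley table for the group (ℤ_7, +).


Elements: {0, 1, 2, 3, 4, 5, 6}
Operation: addition mod 7
Entry (a, b) = (a + b) mod 7

Cayley table:
  | 0 | 1 | 2 | 3 | 4 | 5 | 6
0 | 0 | 1 | 2 | 3 | 4 | 5 | 6
1 | 1 | 2 | 3 | 4 | 5 | 6 | 0
2 | 2 | 3 | 4 | 5 | 6 | 0 | 1
3 | 3 | 4 | 5 | 6 | 0 | 1 | 2
4 | 4 | 5 | 6 | 0 | 1 | 2 | 3
5 | 5 | 6 | 0 | 1 | 2 | 3 | 4
6 | 6 | 0 | 1 | 2 | 3 | 4 | 5


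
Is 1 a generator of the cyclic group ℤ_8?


g generates ℤ_n iff gcd(g, n) = 1
gcd(1, 8) = 1
Since gcd = 1, 1 is a generator.

Yes, 1 generates ℤ_8


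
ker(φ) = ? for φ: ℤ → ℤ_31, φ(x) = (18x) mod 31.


Kernel = preimage of identity
ker(φ) = {x ∈ ℤ : 18x ≡ 0 (mod 31)}. gcd(18,31) = 1, so 18x ≡ 0 (mod 31) ⟺ x ≡ 0 (mod 31/1 = 31). Hence ker(φ) = 31ℤ

ker(φ) = 31ℤ


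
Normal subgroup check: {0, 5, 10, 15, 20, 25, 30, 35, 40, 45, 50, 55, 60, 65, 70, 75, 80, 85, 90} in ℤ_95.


H = {0, 5, 10, 15, 20, 25, 30, 35, 40, 45, 50, 55, 60, 65, 70, 75, 80, 85, 90} in ℤ_95
ℤ_95 is abelian; every subgroup of an abelian group is normal

Yes, normal subgroup


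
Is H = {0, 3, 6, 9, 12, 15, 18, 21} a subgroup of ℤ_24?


Subgroup test for H = {0, 3, 6, 9, 12, 15, 18, 21} in (ℤ_24, +):
(1) 0 ∈ H? Yes
(2) Closure: for all a,b ∈ H, (a+b) mod 24 ∈ H? Yes
(3) Inverses: for all a ∈ H, -a mod 24 ∈ H? Yes

Yes, H is a subgroup of ℤ_24


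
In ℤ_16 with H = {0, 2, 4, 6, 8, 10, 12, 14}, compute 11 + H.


11 + H = {11 + h (mod 16) : h ∈ H}
11+0=11, 11+2=13, 11+4=15, 11+6=1, 11+8=3, 11+10=5, 11+12=7, 11+14=9
11 + H = {1, 3, 5, 7, 9, 11, 13, 15} = 1 + H

11 + H = {1, 3, 5, 7, 9, 11, 13, 15}


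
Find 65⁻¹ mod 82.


Use the extended Euclidean algorithm to write 1 = 65·s + 82·t; then s mod 82 is the inverse.
Euclidean algorithm:
  65 = 0·82 + 65
  82 = 1·65 + 17
  65 = 3·17 + 14
  17 = 1·14 + 3
  14 = 4·3 + 2
  3 = 1·2 + 1
  2 = 2·1 + 0
gcd(65,82) = 1
Back-substitution gives: 65·(-29) + 82·(23) = 1
So 65⁻¹ ≡ -29 ≡ 53 (mod 82)
Check: 65 × 53 = 3445 ≡ 1 (mod 82) ✓

65⁻¹ ≡ 53 (mod 82)


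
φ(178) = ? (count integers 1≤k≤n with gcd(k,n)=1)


Factor n: 178 = 2 × 89
φ(n) = n · ∏(1 - 1/p) over distinct primes p | n
φ(178) = 178 · (1 - 1/2) · (1 - 1/89) = 88

φ(178) = 88


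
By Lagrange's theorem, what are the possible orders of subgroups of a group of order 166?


Lagrange's theorem: |H| divides |G|
|G| = 166
Divisors of 166: 1, 2, 83, 166

Possible subgroup orders: {1, 2, 83, 166}


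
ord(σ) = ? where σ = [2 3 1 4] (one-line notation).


Cycle decomposition: (1 2 3)
Cycle lengths: 3
Order = lcm(3) = 3

ord(σ) = 3


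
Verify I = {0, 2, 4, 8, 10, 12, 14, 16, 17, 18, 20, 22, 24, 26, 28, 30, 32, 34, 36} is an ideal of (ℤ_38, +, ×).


Check ideal conditions for I = {0, 2, 4, 8, 10, 12, 14, 16, 17, 18, 20, 22, 24, 26, 28, 30, 32, 34, 36} in ℤ_38:
(1) I is an additive subgroup? No
(2) For r ∈ ℤ_38 and a ∈ I: r·a ∈ I? No  [counterexample: r=2, a=22, r·a mod 38 = 6 ∉ I]

No, I is not an ideal of ℤ_38


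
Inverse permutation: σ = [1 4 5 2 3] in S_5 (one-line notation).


To find σ⁻¹, swap domain and range:
σ(1) = 1 → σ⁻¹(1) = 1
σ(2) = 4 → σ⁻¹(4) = 2
σ(3) = 5 → σ⁻¹(5) = 3
σ(4) = 2 → σ⁻¹(2) = 4
σ(5) = 3 → σ⁻¹(3) = 5

σ⁻¹ = [1 4 5 2 3]


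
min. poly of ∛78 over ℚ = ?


∛78 satisfies x³ - 78 = 0, irreducible over ℚ (no rational root; 78 is not a perfect cube)

Minimal polynomial: x³ - 78


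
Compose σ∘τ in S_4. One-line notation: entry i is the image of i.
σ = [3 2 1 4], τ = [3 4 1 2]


σ∘τ: apply τ first, then σ
1 →τ 3 →σ 1
2 →τ 4 →σ 4
3 →τ 1 →σ 3
4 →τ 2 →σ 2

σ∘τ = [1 4 3 2]


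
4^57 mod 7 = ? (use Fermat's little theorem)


Fermat's little theorem: if p is prime and gcd(a,p)=1, then a^(p-1) ≡ 1 (mod p)
p = 7 is prime, gcd(4,7) = 1
Reduce exponent: 57 mod 6 = 3
So 4^57 ≡ 4^3 (mod 7)
4^3 mod 7 = 1

4^57 ≡ 1 (mod 7)


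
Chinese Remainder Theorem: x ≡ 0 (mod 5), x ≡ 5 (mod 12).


m₁ = 5, m₂ = 12, gcd = 1, so CRT applies. M = m₁·m₂ = 60
Let M₁ = M/m₁ = 12, M₂ = M/m₂ = 5
Find y₁ ≡ M₁⁻¹ (mod m₁): 12⁻¹ ≡ 3 (mod 5)
Find y₂ ≡ M₂⁻¹ (mod m₂): 5⁻¹ ≡ 5 (mod 12)
x = a₁·M₁·y₁ + a₂·M₂·y₂ = 0·12·3 + 5·5·5 = 125
Reduce mod 60: x ≡ 5
Check: 5 mod 5 = 0 ✓, 5 mod 12 = 5 ✓

x ≡ 5 (mod 60)


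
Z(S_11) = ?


Z(G) = {g ∈ G | gx = xg for all x ∈ G}
S_n is non-abelian for n ≥ 3; Z(S_11) is trivial

Z(S_11) = {e}


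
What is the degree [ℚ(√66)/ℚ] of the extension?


√66 has minimal polynomial x² - 66 (irreducible over ℚ since 66 is squarefree)

[ℚ(√66)/ℚ] = 2


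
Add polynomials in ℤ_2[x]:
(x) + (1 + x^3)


Add coefficients mod 2:
x^0: 0 + 1 = 1 (mod 2)
x^1: 1 + 0 = 1 (mod 2)
x^2: 0 + 0 = 0 (mod 2)
x^3: 0 + 1 = 1 (mod 2)
Result: 1 + x + x^3

f + g = 1 + x + x^3


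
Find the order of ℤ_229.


ℤ_n has n elements.

|ℤ_229| = 229


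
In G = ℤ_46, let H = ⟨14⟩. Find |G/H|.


|⟨14⟩| = n / gcd(14, 46) = 46 / 2 = 23
H is normal (ℤ_46 is abelian).
|G/H| = |G| / |H| = 46 / 23 = 2

|G/H| = 2


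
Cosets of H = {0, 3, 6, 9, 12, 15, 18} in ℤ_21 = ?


H = {0, 3, 6, 9, 12, 15, 18}, |H| = 7
Number of cosets = |G|/|H| = 21/7 = 3
0 + H = {0, 3, 6, 9, 12, 15, 18}
1 + H = {1, 4, 7, 10, 13, 16, 19}
2 + H = {2, 5, 8, 11, 14, 17, 20}

Cosets: 0+H={0,3,6,9,12,15,18}; 1+H={1,4,7,10,13,16,19}; 2+H={2,5,8,11,14,17,20}


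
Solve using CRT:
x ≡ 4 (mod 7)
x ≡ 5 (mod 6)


m₁ = 7, m₂ = 6, gcd = 1, so CRT applies. M = m₁·m₂ = 42
Let M₁ = M/m₁ = 6, M₂ = M/m₂ = 7
Find y₁ ≡ M₁⁻¹ (mod m₁): 6⁻¹ ≡ 6 (mod 7)
Find y₂ ≡ M₂⁻¹ (mod m₂): 7⁻¹ ≡ 1 (mod 6)
x = a₁·M₁·y₁ + a₂·M₂·y₂ = 4·6·6 + 5·7·1 = 179
Reduce mod 42: x ≡ 11
Check: 11 mod 7 = 4 ✓, 11 mod 6 = 5 ✓

x ≡ 11 (mod 42)


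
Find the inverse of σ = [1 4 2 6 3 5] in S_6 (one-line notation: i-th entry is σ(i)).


To find σ⁻¹, swap domain and range:
σ(1) = 1 → σ⁻¹(1) = 1
σ(2) = 4 → σ⁻¹(4) = 2
σ(3) = 2 → σ⁻¹(2) = 3
σ(4) = 6 → σ⁻¹(6) = 4
σ(5) = 3 → σ⁻¹(3) = 5
σ(6) = 5 → σ⁻¹(5) = 6

σ⁻¹ = [1 3 5 2 6 4]


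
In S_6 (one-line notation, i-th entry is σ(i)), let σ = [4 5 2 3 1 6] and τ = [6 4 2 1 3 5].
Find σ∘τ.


σ∘τ: apply τ first, then σ
1 →τ 6 →σ 6
2 →τ 4 →σ 3
3 →τ 2 →σ 5
4 →τ 1 →σ 4
5 →τ 3 →σ 2
6 →τ 5 →σ 1

σ∘τ = [6 3 5 4 2 1]


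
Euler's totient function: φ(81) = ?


Factor n: 81 = 3^4
φ(n) = n · ∏(1 - 1/p) over distinct primes p | n
φ(81) = 81 · (1 - 1/3) = 54

φ(81) = 54


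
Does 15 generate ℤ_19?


g generates ℤ_n iff gcd(g, n) = 1
gcd(15, 19) = 1
Since gcd = 1, 15 is a generator.

Yes, 15 generates ℤ_19


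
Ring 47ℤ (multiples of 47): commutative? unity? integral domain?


47ℤ is a commutative ring under +,× but has no multiplicative identity (1 ∉ 47ℤ); it has no zero divisors, but without unity it is not an integral domain
Commutative: Yes
Integral domain: No
Has unity: No

47ℤ (multiples of 47): Commutative=Yes, Unity=No


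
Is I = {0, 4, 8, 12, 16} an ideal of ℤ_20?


Check ideal conditions for I = {0, 4, 8, 12, 16} in ℤ_20:
(1) I is an additive subgroup? Yes
(2) For r ∈ ℤ_20 and a ∈ I: r·a ∈ I? Yes

Yes, I is an ideal of ℤ_20


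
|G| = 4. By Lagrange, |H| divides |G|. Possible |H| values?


Lagrange's theorem: |H| divides |G|
|G| = 4
Divisors of 4: 1, 2, 4

Possible subgroup orders: {1, 2, 4}


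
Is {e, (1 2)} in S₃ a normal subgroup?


H = {e, (1 2)} in S₃
(1 3)(1 2)(1 3)⁻¹ = (2 3) ∉ {e, (1 2)}, so it is not normal

No, not a normal subgroup


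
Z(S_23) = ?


Z(G) = {g ∈ G | gx = xg for all x ∈ G}
S_n is non-abelian for n ≥ 3; Z(S_23) is trivial

Z(S_23) = {e}


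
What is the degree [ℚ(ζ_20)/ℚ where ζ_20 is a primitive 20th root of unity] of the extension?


[ℚ(ζ_n):ℚ] = deg Φ_n(x) = φ(n). Here φ(20) = 8

[ℚ(ζ_20)/ℚ where ζ_20 is a primitive 20th root of unity] = 8


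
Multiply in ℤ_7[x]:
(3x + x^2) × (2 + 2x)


Expand and collect like terms; reduce coefficients mod 7:
x^0: 0·2 = 0 ≡ 0 (mod 7)
x^1: 0·2 + 3·2 = 6 ≡ 6 (mod 7)
x^2: 3·2 + 1·2 = 8 ≡ 1 (mod 7)
x^3: 1·2 = 2 ≡ 2 (mod 7)
Result: 6x + x^2 + 2x^3

f · g = 6x + x^2 + 2x^3


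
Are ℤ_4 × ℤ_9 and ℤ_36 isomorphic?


Comparing ℤ_4 × ℤ_9 and ℤ_36:
gcd(4,9) = 1, so ℤ_4 × ℤ_9 ≅ ℤ_36 (CRT)

Yes, ℤ_4 × ℤ_9 ≅ ℤ_36


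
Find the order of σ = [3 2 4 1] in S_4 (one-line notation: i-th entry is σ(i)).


Cycle decomposition: (1 3 4)
Cycle lengths: 3
Order = lcm(3) = 3

ord(σ) = 3


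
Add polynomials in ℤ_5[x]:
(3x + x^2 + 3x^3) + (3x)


Add coefficients mod 5:
x^0: 0 + 0 = 0 (mod 5)
x^1: 3 + 3 = 1 (mod 5)
x^2: 1 + 0 = 1 (mod 5)
x^3: 3 + 0 = 3 (mod 5)
Result: x + x^2 + 3x^3

f + g = x + x^2 + 3x^3


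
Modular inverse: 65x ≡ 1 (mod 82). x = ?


Use the extended Euclidean algorithm to write 1 = 65·s + 82·t; then s mod 82 is the inverse.
Euclidean algorithm:
  65 = 0·82 + 65
  82 = 1·65 + 17
  65 = 3·17 + 14
  17 = 1·14 + 3
  14 = 4·3 + 2
  3 = 1·2 + 1
  2 = 2·1 + 0
gcd(65,82) = 1
Back-substitution gives: 65·(-29) + 82·(23) = 1
So 65⁻¹ ≡ -29 ≡ 53 (mod 82)
Check: 65 × 53 = 3445 ≡ 1 (mod 82) ✓

65⁻¹ ≡ 53 (mod 82)


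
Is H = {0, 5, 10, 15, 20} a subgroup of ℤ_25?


Subgroup test for H = {0, 5, 10, 15, 20} in (ℤ_25, +):
(1) 0 ∈ H? Yes
(2) Closure: for all a,b ∈ H, (a+b) mod 25 ∈ H? Yes
(3) Inverses: for all a ∈ H, -a mod 25 ∈ H? Yes

Yes, H is a subgroup of ℤ_25


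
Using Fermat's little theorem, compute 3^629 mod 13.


Fermat's little theorem: if p is prime and gcd(a,p)=1, then a^(p-1) ≡ 1 (mod p)
p = 13 is prime, gcd(3,13) = 1
Reduce exponent: 629 mod 12 = 5
So 3^629 ≡ 3^5 (mod 13)
3^5 mod 13 = 9

3^629 ≡ 9 (mod 13)


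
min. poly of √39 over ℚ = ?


√39 satisfies x² - 39 = 0, irreducible over ℚ since 39 is squarefree

Minimal polynomial: x² - 39


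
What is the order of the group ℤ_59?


ℤ_n has n elements.

|ℤ_59| = 59


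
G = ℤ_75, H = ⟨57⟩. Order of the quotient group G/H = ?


|⟨57⟩| = n / gcd(57, 75) = 75 / 3 = 25
H is normal (ℤ_75 is abelian).
|G/H| = |G| / |H| = 75 / 25 = 3

|G/H| = 3


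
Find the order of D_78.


|D_n| = 2n (n rotations and n reflections)
|D_78| = 2×78 = 156

|D_78| = 156


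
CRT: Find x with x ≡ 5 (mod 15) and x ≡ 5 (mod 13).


m₁ = 15, m₂ = 13, gcd = 1, so CRT applies. M = m₁·m₂ = 195
Let M₁ = M/m₁ = 13, M₂ = M/m₂ = 15
Find y₁ ≡ M₁⁻¹ (mod m₁): 13⁻¹ ≡ 7 (mod 15)
Find y₂ ≡ M₂⁻¹ (mod m₂): 15⁻¹ ≡ 7 (mod 13)
x = a₁·M₁·y₁ + a₂·M₂·y₂ = 5·13·7 + 5·15·7 = 980
Reduce mod 195: x ≡ 5
Check: 5 mod 15 = 5 ✓, 5 mod 13 = 5 ✓

x ≡ 5 (mod 195)


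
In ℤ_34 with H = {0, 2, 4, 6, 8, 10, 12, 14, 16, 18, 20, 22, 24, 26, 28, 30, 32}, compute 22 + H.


22 + H = {22 + h (mod 34) : h ∈ H}
22+0=22, 22+2=24, 22+4=26, 22+6=28, 22+8=30, 22+10=32, 22+12=0, 22+14=2, 22+16=4, 22+18=6, 22+20=8, 22+22=10, 22+24=12, 22+26=14, 22+28=16, 22+30=18, 22+32=20
22 + H = {0, 2, 4, 6, 8, 10, 12, 14, 16, 18, 20, 22, 24, 26, 28, 30, 32} = 0 + H

22 + H = {0, 2, 4, 6, 8, 10, 12, 14, 16, 18, 20, 22, 24, 26, 28, 30, 32}


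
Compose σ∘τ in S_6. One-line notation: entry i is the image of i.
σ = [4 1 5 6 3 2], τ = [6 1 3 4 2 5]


σ∘τ: apply τ first, then σ
1 →τ 6 →σ 2
2 →τ 1 →σ 4
3 →τ 3 →σ 5
4 →τ 4 →σ 6
5 →τ 2 →σ 1
6 →τ 5 →σ 3

σ∘τ = [2 4 5 6 1 3]


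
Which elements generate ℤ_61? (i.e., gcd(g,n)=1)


g generates ℤ_n iff gcd(g,n) = 1
Prime factors of 61: 61
Generators are g ∈ {1,...,60} not divisible by any of these primes.
Generators: {1, 2, 3, 4, 5, 6, 7, 8, 9, 10, 11, 12, 13, 14, 15, 16, 17, 18, 19, 20, 21, 22, 23, 24, 25, 26, 27, 28, 29, 30, 31, 32, 33, 34, 35, 36, 37, 38, 39, 40, 41, 42, 43, 44, 45, 46, 47, 48, 49, 50, 51, 52, 53, 54, 55, 56, 57, 58, 59, 60}
Number of generators = φ(61) = 60

Generators of ℤ_61 = {1, 2, 3, 4, 5, 6, 7, 8, 9, 10, 11, 12, 13, 14, 15, 16, 17, 18, 19, 20, 21, 22, 23, 24, 25, 26, 27, 28, 29, 30, 31, 32, 33, 34, 35, 36, 37, 38, 39, 40, 41, 42, 43, 44, 45, 46, 47, 48, 49, 50, 51, 52, 53, 54, 55, 56, 57, 58, 59, 60}


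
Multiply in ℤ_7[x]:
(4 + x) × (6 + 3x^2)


Expand and collect like terms; reduce coefficients mod 7:
x^0: 4·6 = 24 ≡ 3 (mod 7)
x^1: 4·0 + 1·6 = 6 ≡ 6 (mod 7)
x^2: 4·3 + 1·0 = 12 ≡ 5 (mod 7)
x^3: 1·3 = 3 ≡ 3 (mod 7)
Result: 3 + 6x + 5x^2 + 3x^3

f · g = 3 + 6x + 5x^2 + 3x^3


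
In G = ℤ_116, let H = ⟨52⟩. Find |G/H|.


|⟨52⟩| = n / gcd(52, 116) = 116 / 4 = 29
H is normal (ℤ_116 is abelian).
|G/H| = |G| / |H| = 116 / 29 = 4

|G/H| = 4


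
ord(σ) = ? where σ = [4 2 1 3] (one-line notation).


Cycle decomposition: (1 4 3)
Cycle lengths: 3
Order = lcm(3) = 3

ord(σ) = 3


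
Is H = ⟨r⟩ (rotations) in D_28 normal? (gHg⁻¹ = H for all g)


H = ⟨r⟩ (rotations) in D_28
The rotation subgroup ⟨r⟩ has index 2 in D_28, so it is normal

Yes, normal subgroup


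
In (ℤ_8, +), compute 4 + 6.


Operation: addition mod 8
4 + 6 = (a + b) mod 8 with a = 4, b = 6

4 + 6 = 2


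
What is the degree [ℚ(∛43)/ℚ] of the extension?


∛43 has minimal polynomial x³ - 43 (irreducible over ℚ since 43 is not a perfect cube)

[ℚ(∛43)/ℚ] = 3


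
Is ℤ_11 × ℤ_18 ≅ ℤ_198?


Comparing ℤ_11 × ℤ_18 and ℤ_198:
gcd(11,18) = 1, so ℤ_11 × ℤ_18 ≅ ℤ_198 (CRT)

Yes, ℤ_11 × ℤ_18 ≅ ℤ_198


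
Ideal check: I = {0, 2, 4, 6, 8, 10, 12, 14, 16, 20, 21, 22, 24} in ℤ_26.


Check ideal conditions for I = {0, 2, 4, 6, 8, 10, 12, 14, 16, 20, 21, 22, 24} in ℤ_26:
(1) I is an additive subgroup? No
(2) For r ∈ ℤ_26 and a ∈ I: r·a ∈ I? No  [counterexample: r=2, a=22, r·a mod 26 = 18 ∉ I]

No, I is not an ideal of ℤ_26


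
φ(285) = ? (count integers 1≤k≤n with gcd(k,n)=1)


Factor n: 285 = 3 × 5 × 19
φ(n) = n · ∏(1 - 1/p) over distinct primes p | n
φ(285) = 285 · (1 - 1/3) · (1 - 1/5) · (1 - 1/19) = 144

φ(285) = 144


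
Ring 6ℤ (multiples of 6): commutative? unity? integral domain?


6ℤ is a commutative ring under +,× but has no multiplicative identity (1 ∉ 6ℤ); it has no zero divisors, but without unity it is not an integral domain
Commutative: Yes
Integral domain: No
Has unity: No

6ℤ (multiples of 6): Commutative=Yes, Unity=No


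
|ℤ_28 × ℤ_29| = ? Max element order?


|ℤ_28 × ℤ_29| = 28 × 29 = 812
Max element order = lcm(28,29) = 812
Cyclic? Yes (gcd=1)

|ℤ_28×ℤ_29| = 812, max element order = 812


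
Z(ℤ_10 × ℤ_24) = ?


Z(G) = {g ∈ G | gx = xg for all x ∈ G}
Direct product of abelian groups is abelian, so Z(G) = G

Z(ℤ_10 × ℤ_24) = ℤ_10 × ℤ_24


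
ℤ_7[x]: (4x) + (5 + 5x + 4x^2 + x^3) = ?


Add coefficients mod 7:
x^0: 0 + 5 = 5 (mod 7)
x^1: 4 + 5 = 2 (mod 7)
x^2: 0 + 4 = 4 (mod 7)
x^3: 0 + 1 = 1 (mod 7)
Result: 5 + 2x + 4x^2 + x^3

f + g = 5 + 2x + 4x^2 + x^3


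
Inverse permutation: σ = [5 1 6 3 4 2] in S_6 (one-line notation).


To find σ⁻¹, swap domain and range:
σ(1) = 5 → σ⁻¹(5) = 1
σ(2) = 1 → σ⁻¹(1) = 2
σ(3) = 6 → σ⁻¹(6) = 3
σ(4) = 3 → σ⁻¹(3) = 4
σ(5) = 4 → σ⁻¹(4) = 5
σ(6) = 2 → σ⁻¹(2) = 6

σ⁻¹ = [2 6 4 5 1 3]


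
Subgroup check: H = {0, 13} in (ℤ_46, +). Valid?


Subgroup test for H = {0, 13} in (ℤ_46, +):
(1) 0 ∈ H? Yes
(2) Closure: for all a,b ∈ H, (a+b) mod 46 ∈ H? No  [counterexample: 13 + 13 = 26 ∉ H]
(3) Inverses: for all a ∈ H, -a mod 46 ∈ H? No

No, H is not a subgroup of ℤ_46


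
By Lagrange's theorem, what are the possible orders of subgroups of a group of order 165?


Lagrange's theorem: |H| divides |G|
|G| = 165
Divisors of 165: 1, 3, 5, 11, 15, 33, 55, 165

Possible subgroup orders: {1, 3, 5, 11, 15, 33, 55, 165}


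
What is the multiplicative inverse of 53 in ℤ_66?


Use the extended Euclidean algorithm to write 1 = 53·s + 66·t; then s mod 66 is the inverse.
Euclidean algorithm:
  53 = 0·66 + 53
  66 = 1·53 + 13
  53 = 4·13 + 1
  13 = 13·1 + 0
gcd(53,66) = 1
Back-substitution gives: 53·(5) + 66·(-4) = 1
So 53⁻¹ ≡ 5 ≡ 5 (mod 66)
Check: 53 × 5 = 265 ≡ 1 (mod 66) ✓

53⁻¹ ≡ 5 (mod 66)


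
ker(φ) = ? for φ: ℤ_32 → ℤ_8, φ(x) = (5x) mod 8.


Kernel = preimage of identity
ker(φ) = {x ∈ ℤ_32 : 5x ≡ 0 (mod 8)}. Since 8 | 32, φ is well-defined. The kernel is the cyclic subgroup ⟨8⟩ of ℤ_32 (order 4), i.e. {0, 8, 16, 24}

ker(φ) = {0, 8, 16, 24}


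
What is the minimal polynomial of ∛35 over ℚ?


∛35 satisfies x³ - 35 = 0, irreducible over ℚ (no rational root; 35 is not a perfect cube)

Minimal polynomial: x³ - 35


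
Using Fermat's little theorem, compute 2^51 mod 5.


Fermat's little theorem: if p is prime and gcd(a,p)=1, then a^(p-1) ≡ 1 (mod p)
p = 5 is prime, gcd(2,5) = 1
Reduce exponent: 51 mod 4 = 3
So 2^51 ≡ 2^3 (mod 5)
2^3 mod 5 = 3

2^51 ≡ 3 (mod 5)


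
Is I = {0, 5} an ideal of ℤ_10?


Check ideal conditions for I = {0, 5} in ℤ_10:
(1) I is an additive subgroup? Yes
(2) For r ∈ ℤ_10 and a ∈ I: r·a ∈ I? Yes

Yes, I is an ideal of ℤ_10


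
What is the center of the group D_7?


Z(G) = {g ∈ G | gx = xg for all x ∈ G}
For odd n, Z(D_n) = {e}: no nontrivial rotation commutes with all reflections

Z(D_7) = {e}


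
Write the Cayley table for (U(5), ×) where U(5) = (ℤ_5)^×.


Elements: {1, 2, 3, 4}
Operation: multiplication mod 5
Entry (a, b) = (a × b) mod 5

Cayley table:
  | 1 | 2 | 3 | 4
1 | 1 | 2 | 3 | 4
2 | 2 | 4 | 1 | 3
3 | 3 | 1 | 4 | 2
4 | 4 | 3 | 2 | 1


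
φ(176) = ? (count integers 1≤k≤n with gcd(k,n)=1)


Factor n: 176 = 2^4 × 11
φ(n) = n · ∏(1 - 1/p) over distinct primes p | n
φ(176) = 176 · (1 - 1/2) · (1 - 1/11) = 80

φ(176) = 80


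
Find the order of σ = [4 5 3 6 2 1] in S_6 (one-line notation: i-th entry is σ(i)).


Cycle decomposition: (1 4 6) (2 5)
Cycle lengths: 3, 2
Order = lcm(3, 2) = 6

ord(σ) = 6


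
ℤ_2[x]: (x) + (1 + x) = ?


Add coefficients mod 2:
x^0: 0 + 1 = 1 (mod 2)
x^1: 1 + 1 = 0 (mod 2)
Result: 1

f + g = 1


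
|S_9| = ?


|S_n| = n! (number of permutations of n symbols)
|S_9| = 9! = 362880

|S_9| = 362880


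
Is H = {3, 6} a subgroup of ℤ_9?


Subgroup test for H = {3, 6} in (ℤ_9, +):
(1) 0 ∈ H? No
(2) Closure: for all a,b ∈ H, (a+b) mod 9 ∈ H? No  [counterexample: 3 + 6 = 0 ∉ H]
(3) Inverses: for all a ∈ H, -a mod 9 ∈ H? Yes

No, H is not a subgroup of ℤ_9


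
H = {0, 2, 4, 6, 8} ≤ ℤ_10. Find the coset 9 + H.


9 + H = {9 + h (mod 10) : h ∈ H}
9+0=9, 9+2=1, 9+4=3, 9+6=5, 9+8=7
9 + H = {1, 3, 5, 7, 9} = 1 + H

9 + H = {1, 3, 5, 7, 9}


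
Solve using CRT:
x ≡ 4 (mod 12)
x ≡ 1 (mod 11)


m₁ = 12, m₂ = 11, gcd = 1, so CRT applies. M = m₁·m₂ = 132
Let M₁ = M/m₁ = 11, M₂ = M/m₂ = 12
Find y₁ ≡ M₁⁻¹ (mod m₁): 11⁻¹ ≡ 11 (mod 12)
Find y₂ ≡ M₂⁻¹ (mod m₂): 12⁻¹ ≡ 1 (mod 11)
x = a₁·M₁·y₁ + a₂·M₂·y₂ = 4·11·11 + 1·12·1 = 496
Reduce mod 132: x ≡ 100
Check: 100 mod 12 = 4 ✓, 100 mod 11 = 1 ✓

x ≡ 100 (mod 132)


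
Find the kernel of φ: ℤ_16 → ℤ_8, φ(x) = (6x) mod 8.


Kernel = preimage of identity
ker(φ) = {x ∈ ℤ_16 : 6x ≡ 0 (mod 8)}. Since 8 | 16, φ is well-defined. The kernel is the cyclic subgroup ⟨4⟩ of ℤ_16 (order 4), i.e. {0, 4, 8, 12}

ker(φ) = {0, 4, 8, 12}


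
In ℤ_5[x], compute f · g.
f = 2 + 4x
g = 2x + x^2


Expand and collect like terms; reduce coefficients mod 5:
x^0: 2·0 = 0 ≡ 0 (mod 5)
x^1: 2·2 + 4·0 = 4 ≡ 4 (mod 5)
x^2: 2·1 + 4·2 = 10 ≡ 0 (mod 5)
x^3: 4·1 = 4 ≡ 4 (mod 5)
Result: 4x + 4x^3

f · g = 4x + 4x^3


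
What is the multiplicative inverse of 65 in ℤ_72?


Use the extended Euclidean algorithm to write 1 = 65·s + 72·t; then s mod 72 is the inverse.
Euclidean algorithm:
  65 = 0·72 + 65
  72 = 1·65 + 7
  65 = 9·7 + 2
  7 = 3·2 + 1
  2 = 2·1 + 0
gcd(65,72) = 1
Back-substitution gives: 65·(-31) + 72·(28) = 1
So 65⁻¹ ≡ -31 ≡ 41 (mod 72)
Check: 65 × 41 = 2665 ≡ 1 (mod 72) ✓

65⁻¹ ≡ 41 (mod 72)


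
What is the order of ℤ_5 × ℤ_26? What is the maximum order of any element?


|ℤ_5 × ℤ_26| = 5 × 26 = 130
Max element order = lcm(5,26) = 130
Cyclic? Yes (gcd=1)

|ℤ_5×ℤ_26| = 130, max element order = 130


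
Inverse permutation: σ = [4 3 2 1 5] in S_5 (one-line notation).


To find σ⁻¹, swap domain and range:
σ(1) = 4 → σ⁻¹(4) = 1
σ(2) = 3 → σ⁻¹(3) = 2
σ(3) = 2 → σ⁻¹(2) = 3
σ(4) = 1 → σ⁻¹(1) = 4
σ(5) = 5 → σ⁻¹(5) = 5

σ⁻¹ = [4 3 2 1 5]


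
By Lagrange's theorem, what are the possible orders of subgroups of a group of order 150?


Lagrange's theorem: |H| divides |G|
|G| = 150
Divisors of 150: 1, 2, 3, 5, 6, 10, 15, 25, 30, 50, 75, 150

Possible subgroup orders: {1, 2, 3, 5, 6, 10, 15, 25, 30, 50, 75, 150}


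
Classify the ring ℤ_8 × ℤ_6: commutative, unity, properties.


Direct product ring; commutative with unity (1,1); but (1,0)·(0,1) = (0,0) gives zero divisors, so not an integral domain
Commutative: Yes
Integral domain: No
Has unity: Yes

ℤ_8 × ℤ_6: Commutative=Yes, Unity=Yes


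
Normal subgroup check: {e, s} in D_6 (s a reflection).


H = {e, s} in D_6 (s a reflection)
r·s·r⁻¹ = sr⁻² ≠ s for n ≥ 3, so {e, s} is not closed under conjugation

No, not a normal subgroup


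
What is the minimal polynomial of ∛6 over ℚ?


∛6 satisfies x³ - 6 = 0, irreducible over ℚ (no rational root; 6 is not a perfect cube)

Minimal polynomial: x³ - 6


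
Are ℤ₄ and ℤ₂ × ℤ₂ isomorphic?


Comparing ℤ₄ and ℤ₂ × ℤ₂:
ℤ₄ has an element of order 4; ℤ₂×ℤ₂ has exponent 2

No, ℤ₄ ≇ ℤ₂ × ℤ₂


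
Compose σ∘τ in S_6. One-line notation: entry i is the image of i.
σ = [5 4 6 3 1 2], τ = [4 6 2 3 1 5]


σ∘τ: apply τ first, then σ
1 →τ 4 →σ 3
2 →τ 6 →σ 2
3 →τ 2 →σ 4
4 →τ 3 →σ 6
5 →τ 1 →σ 5
6 →τ 5 →σ 1

σ∘τ = [3 2 4 6 5 1]


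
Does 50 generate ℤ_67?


g generates ℤ_n iff gcd(g, n) = 1
gcd(50, 67) = 1
Since gcd = 1, 50 is a generator.

Yes, 50 generates ℤ_67


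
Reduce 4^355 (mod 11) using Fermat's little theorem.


Fermat's little theorem: if p is prime and gcd(a,p)=1, then a^(p-1) ≡ 1 (mod p)
p = 11 is prime, gcd(4,11) = 1
Reduce exponent: 355 mod 10 = 5
So 4^355 ≡ 4^5 (mod 11)
4^5 mod 11 = 1

4^355 ≡ 1 (mod 11)


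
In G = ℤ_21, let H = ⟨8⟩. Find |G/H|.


|⟨8⟩| = n / gcd(8, 21) = 21 / 1 = 21
H is normal (ℤ_21 is abelian).
|G/H| = |G| / |H| = 21 / 21 = 1

|G/H| = 1


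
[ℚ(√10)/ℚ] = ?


√10 has minimal polynomial x² - 10 (irreducible over ℚ since 10 is squarefree)

[ℚ(√10)/ℚ] = 2


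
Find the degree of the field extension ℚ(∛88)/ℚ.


∛88 has minimal polynomial x³ - 88 (irreducible over ℚ since 88 is not a perfect cube)

[ℚ(∛88)/ℚ] = 3


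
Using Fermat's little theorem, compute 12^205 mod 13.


Fermat's little theorem: if p is prime and gcd(a,p)=1, then a^(p-1) ≡ 1 (mod p)
p = 13 is prime, gcd(12,13) = 1
Reduce exponent: 205 mod 12 = 1
So 12^205 ≡ 12^1 (mod 13)
12^1 mod 13 = 12

12^205 ≡ 12 (mod 13)


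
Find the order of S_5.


|S_n| = n! (number of permutations of n symbols)
|S_5| = 5! = 120

|S_5| = 120


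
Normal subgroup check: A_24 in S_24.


H = A_24 in S_24
A_24 has index 2 in S_24, and every subgroup of index 2 is normal

Yes, normal subgroup


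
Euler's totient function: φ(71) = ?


Factor n: 71 = 71
φ(n) = n · ∏(1 - 1/p) over distinct primes p | n
φ(71) = 71 · (1 - 1/71) = 70

φ(71) = 70


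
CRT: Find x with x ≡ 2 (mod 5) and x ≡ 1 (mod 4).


m₁ = 5, m₂ = 4, gcd = 1, so CRT applies. M = m₁·m₂ = 20
Let M₁ = M/m₁ = 4, M₂ = M/m₂ = 5
Find y₁ ≡ M₁⁻¹ (mod m₁): 4⁻¹ ≡ 4 (mod 5)
Find y₂ ≡ M₂⁻¹ (mod m₂): 5⁻¹ ≡ 1 (mod 4)
x = a₁·M₁·y₁ + a₂·M₂·y₂ = 2·4·4 + 1·5·1 = 37
Reduce mod 20: x ≡ 17
Check: 17 mod 5 = 2 ✓, 17 mod 4 = 1 ✓

x ≡ 17 (mod 20)


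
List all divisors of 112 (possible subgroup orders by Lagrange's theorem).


Lagrange's theorem: |H| divides |G|
|G| = 112
Divisors of 112: 1, 2, 4, 7, 8, 14, 16, 28, 56, 112

Possible subgroup orders: {1, 2, 4, 7, 8, 14, 16, 28, 56, 112}


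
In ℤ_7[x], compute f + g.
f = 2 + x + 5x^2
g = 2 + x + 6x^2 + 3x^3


Add coefficients mod 7:
x^0: 2 + 2 = 4 (mod 7)
x^1: 1 + 1 = 2 (mod 7)
x^2: 5 + 6 = 4 (mod 7)
x^3: 0 + 3 = 3 (mod 7)
Result: 4 + 2x + 4x^2 + 3x^3

f + g = 4 + 2x + 4x^2 + 3x^3


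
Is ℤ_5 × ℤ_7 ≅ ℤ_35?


Comparing ℤ_5 × ℤ_7 and ℤ_35:
gcd(5,7) = 1, so ℤ_5 × ℤ_7 ≅ ℤ_35 (CRT)

Yes, ℤ_5 × ℤ_7 ≅ ℤ_35


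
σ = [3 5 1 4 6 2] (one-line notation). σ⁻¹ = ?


To find σ⁻¹, swap domain and range:
σ(1) = 3 → σ⁻¹(3) = 1
σ(2) = 5 → σ⁻¹(5) = 2
σ(3) = 1 → σ⁻¹(1) = 3
σ(4) = 4 → σ⁻¹(4) = 4
σ(5) = 6 → σ⁻¹(6) = 5
σ(6) = 2 → σ⁻¹(2) = 6

σ⁻¹ = [3 6 1 4 2 5]


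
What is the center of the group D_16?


Z(G) = {g ∈ G | gx = xg for all x ∈ G}
For even n, Z(D_n) = {e, r^(n/2)}: the 180° rotation r^8 commutes with every reflection and rotation

Z(D_16) = {e, r^8}


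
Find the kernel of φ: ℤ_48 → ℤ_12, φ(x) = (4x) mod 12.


Kernel = preimage of identity
ker(φ) = {x ∈ ℤ_48 : 4x ≡ 0 (mod 12)}. Since 12 | 48, φ is well-defined. The kernel is the cyclic subgroup ⟨3⟩ of ℤ_48 (order 16), i.e. {0, 3, 6, 9, 12, 15, 18, 21, 24, 27, 30, 33, 36, 39, 42, 45}

ker(φ) = {0, 3, 6, 9, 12, 15, 18, 21, 24, 27, 30, 33, 36, 39, 42, 45}


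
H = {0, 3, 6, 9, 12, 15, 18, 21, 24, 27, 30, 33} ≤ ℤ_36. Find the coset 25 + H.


25 + H = {25 + h (mod 36) : h ∈ H}
25+0=25, 25+3=28, 25+6=31, 25+9=34, 25+12=1, 25+15=4, 25+18=7, 25+21=10, 25+24=13, 25+27=16, 25+30=19, 25+33=22
25 + H = {1, 4, 7, 10, 13, 16, 19, 22, 25, 28, 31, 34} = 1 + H

25 + H = {1, 4, 7, 10, 13, 16, 19, 22, 25, 28, 31, 34}


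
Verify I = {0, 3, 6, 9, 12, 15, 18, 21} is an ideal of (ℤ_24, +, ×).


Check ideal conditions for I = {0, 3, 6, 9, 12, 15, 18, 21} in ℤ_24:
(1) I is an additive subgroup? Yes
(2) For r ∈ ℤ_24 and a ∈ I: r·a ∈ I? Yes

Yes, I is an ideal of ℤ_24


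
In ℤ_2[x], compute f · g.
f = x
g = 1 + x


Expand and collect like terms; reduce coefficients mod 2:
x^0: 0·1 = 0 ≡ 0 (mod 2)
x^1: 0·1 + 1·1 = 1 ≡ 1 (mod 2)
x^2: 1·1 = 1 ≡ 1 (mod 2)
Result: x + x^2

f · g = x + x^2


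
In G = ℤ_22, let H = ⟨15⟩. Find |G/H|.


|⟨15⟩| = n / gcd(15, 22) = 22 / 1 = 22
H is normal (ℤ_22 is abelian).
|G/H| = |G| / |H| = 22 / 22 = 1

|G/H| = 1


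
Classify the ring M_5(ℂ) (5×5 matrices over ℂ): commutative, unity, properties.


Matrix multiplication is non-commutative for n ≥ 2; the identity matrix I is the unity; singular matrices give zero divisors, so not an integral domain
Commutative: No
Integral domain: No
Has unity: Yes

M_5(ℂ) (5×5 matrices over ℂ): Commutative=No, Unity=Yes


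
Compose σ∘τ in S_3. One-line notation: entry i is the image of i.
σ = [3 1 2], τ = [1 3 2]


σ∘τ: apply τ first, then σ
1 →τ 1 →σ 3
2 →τ 3 →σ 2
3 →τ 2 →σ 1

σ∘τ = [3 2 1]


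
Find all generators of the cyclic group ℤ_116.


g generates ℤ_n iff gcd(g,n) = 1
Prime factors of 116: 2, 29
Generators are g ∈ {1,...,115} not divisible by any of these primes.
Generators: {1, 3, 5, 7, 9, 11, 13, 15, 17, 19, 21, 23, 25, 27, 31, 33, 35, 37, 39, 41, 43, 45, 47, 49, 51, 53, 55, 57, 59, 61, 63, 65, 67, 69, 71, 73, 75, 77, 79, 81, 83, 85, 89, 91, 93, 95, 97, 99, 101, 103, 105, 107, 109, 111, 113, 115}
Number of generators = φ(116) = 56

Generators of ℤ_116 = {1, 3, 5, 7, 9, 11, 13, 15, 17, 19, 21, 23, 25, 27, 31, 33, 35, 37, 39, 41, 43, 45, 47, 49, 51, 53, 55, 57, 59, 61, 63, 65, 67, 69, 71, 73, 75, 77, 79, 81, 83, 85, 89, 91, 93, 95, 97, 99, 101, 103, 105, 107, 109, 111, 113, 115}


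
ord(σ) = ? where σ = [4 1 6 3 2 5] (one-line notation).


Cycle decomposition: (1 4 3 6 5 2)
Cycle lengths: 6
Order = lcm(6) = 6

ord(σ) = 6


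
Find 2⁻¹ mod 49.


Use the extended Euclidean algorithm to write 1 = 2·s + 49·t; then s mod 49 is the inverse.
Euclidean algorithm:
  2 = 0·49 + 2
  49 = 24·2 + 1
  2 = 2·1 + 0
gcd(2,49) = 1
Back-substitution gives: 2·(-24) + 49·(1) = 1
So 2⁻¹ ≡ -24 ≡ 25 (mod 49)
Check: 2 × 25 = 50 ≡ 1 (mod 49) ✓

2⁻¹ ≡ 25 (mod 49)


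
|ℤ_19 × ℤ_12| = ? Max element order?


|ℤ_19 × ℤ_12| = 19 × 12 = 228
Max element order = lcm(19,12) = 228
Cyclic? Yes (gcd=1)

|ℤ_19×ℤ_12| = 228, max element order = 228


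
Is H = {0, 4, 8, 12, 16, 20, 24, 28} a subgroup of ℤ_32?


Subgroup test for H = {0, 4, 8, 12, 16, 20, 24, 28} in (ℤ_32, +):
(1) 0 ∈ H? Yes
(2) Closure: for all a,b ∈ H, (a+b) mod 32 ∈ H? Yes
(3) Inverses: for all a ∈ H, -a mod 32 ∈ H? Yes

Yes, H is a subgroup of ℤ_32


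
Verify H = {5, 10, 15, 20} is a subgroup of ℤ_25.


Subgroup test for H = {5, 10, 15, 20} in (ℤ_25, +):
(1) 0 ∈ H? No
(2) Closure: for all a,b ∈ H, (a+b) mod 25 ∈ H? No  [counterexample: 5 + 20 = 0 ∉ H]
(3) Inverses: for all a ∈ H, -a mod 25 ∈ H? Yes

No, H is not a subgroup of ℤ_25


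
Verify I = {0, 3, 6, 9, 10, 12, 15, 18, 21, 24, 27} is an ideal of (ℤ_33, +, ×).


Check ideal conditions for I = {0, 3, 6, 9, 10, 12, 15, 18, 21, 24, 27} in ℤ_33:
(1) I is an additive subgroup? No
(2) For r ∈ ℤ_33 and a ∈ I: r·a ∈ I? No  [counterexample: r=2, a=10, r·a mod 33 = 20 ∉ I]

No, I is not an ideal of ℤ_33


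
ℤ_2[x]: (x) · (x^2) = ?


Expand and collect like terms; reduce coefficients mod 2:
x^0: 0·0 = 0 ≡ 0 (mod 2)
x^1: 0·0 + 1·0 = 0 ≡ 0 (mod 2)
x^2: 0·1 + 1·0 = 0 ≡ 0 (mod 2)
x^3: 1·1 = 1 ≡ 1 (mod 2)
Result: x^3

f · g = x^3


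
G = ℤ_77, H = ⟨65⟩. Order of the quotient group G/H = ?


|⟨65⟩| = n / gcd(65, 77) = 77 / 1 = 77
H is normal (ℤ_77 is abelian).
|G/H| = |G| / |H| = 77 / 77 = 1

|G/H| = 1


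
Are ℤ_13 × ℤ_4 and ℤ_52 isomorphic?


Comparing ℤ_13 × ℤ_4 and ℤ_52:
gcd(13,4) = 1, so ℤ_13 × ℤ_4 ≅ ℤ_52 (CRT)

Yes, ℤ_13 × ℤ_4 ≅ ℤ_52


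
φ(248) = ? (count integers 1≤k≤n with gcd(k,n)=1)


Factor n: 248 = 2^3 × 31
φ(n) = n · ∏(1 - 1/p) over distinct primes p | n
φ(248) = 248 · (1 - 1/2) · (1 - 1/31) = 120

φ(248) = 120


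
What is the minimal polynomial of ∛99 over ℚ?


∛99 satisfies x³ - 99 = 0, irreducible over ℚ (no rational root; 99 is not a perfect cube)

Minimal polynomial: x³ - 99


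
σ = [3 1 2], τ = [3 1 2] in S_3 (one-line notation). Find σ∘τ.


σ∘τ: apply τ first, then σ
1 →τ 3 →σ 2
2 →τ 1 →σ 3
3 →τ 2 →σ 1

σ∘τ = [2 3 1]


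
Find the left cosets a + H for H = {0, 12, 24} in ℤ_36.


H = {0, 12, 24}, |H| = 3
Number of cosets = |G|/|H| = 36/3 = 12
0 + H = {0, 12, 24}
1 + H = {1, 13, 25}
2 + H = {2, 14, 26}
3 + H = {3, 15, 27}
4 + H = {4, 16, 28}
5 + H = {5, 17, 29}
6 + H = {6, 18, 30}
7 + H = {7, 19, 31}
8 + H = {8, 20, 32}
9 + H = {9, 21, 33}
10 + H = {10, 22, 34}
11 + H = {11, 23, 35}

Cosets: 0+H={0,12,24}; 1+H={1,13,25}; 2+H={2,14,26}; 3+H={3,15,27}; 4+H={4,16,28}; 5+H={5,17,29}; 6+H={6,18,30}; 7+H={7,19,31}; 8+H={8,20,32}; 9+H={9,21,33}; 10+H={10,22,34}; 11+H={11,23,35}


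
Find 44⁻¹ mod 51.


Use the extended Euclidean algorithm to write 1 = 44·s + 51·t; then s mod 51 is the inverse.
Euclidean algorithm:
  44 = 0·51 + 44
  51 = 1·44 + 7
  44 = 6·7 + 2
  7 = 3·2 + 1
  2 = 2·1 + 0
gcd(44,51) = 1
Back-substitution gives: 44·(-22) + 51·(19) = 1
So 44⁻¹ ≡ -22 ≡ 29 (mod 51)
Check: 44 × 29 = 1276 ≡ 1 (mod 51) ✓

44⁻¹ ≡ 29 (mod 51)


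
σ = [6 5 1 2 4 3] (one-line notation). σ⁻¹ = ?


To find σ⁻¹, swap domain and range:
σ(1) = 6 → σ⁻¹(6) = 1
σ(2) = 5 → σ⁻¹(5) = 2
σ(3) = 1 → σ⁻¹(1) = 3
σ(4) = 2 → σ⁻¹(2) = 4
σ(5) = 4 → σ⁻¹(4) = 5
σ(6) = 3 → σ⁻¹(3) = 6

σ⁻¹ = [3 4 6 5 2 1]


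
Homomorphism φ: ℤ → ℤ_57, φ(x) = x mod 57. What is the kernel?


Kernel = preimage of identity
ker(φ) = {x ∈ ℤ : x ≡ 0 (mod 57)} = 57ℤ = {0, ±57, ±114, ...}

ker(φ) = 57ℤ


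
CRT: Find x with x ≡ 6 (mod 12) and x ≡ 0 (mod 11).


m₁ = 12, m₂ = 11, gcd = 1, so CRT applies. M = m₁·m₂ = 132
Let M₁ = M/m₁ = 11, M₂ = M/m₂ = 12
Find y₁ ≡ M₁⁻¹ (mod m₁): 11⁻¹ ≡ 11 (mod 12)
Find y₂ ≡ M₂⁻¹ (mod m₂): 12⁻¹ ≡ 1 (mod 11)
x = a₁·M₁·y₁ + a₂·M₂·y₂ = 6·11·11 + 0·12·1 = 726
Reduce mod 132: x ≡ 66
Check: 66 mod 12 = 6 ✓, 66 mod 11 = 0 ✓

x ≡ 66 (mod 132)


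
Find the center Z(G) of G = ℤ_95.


Z(G) = {g ∈ G | gx = xg for all x ∈ G}
ℤ_95 is abelian, so Z(G) = G

Z(ℤ_95) = ℤ_95


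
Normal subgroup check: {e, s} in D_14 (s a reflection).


H = {e, s} in D_14 (s a reflection)
r·s·r⁻¹ = sr⁻² ≠ s for n ≥ 3, so {e, s} is not closed under conjugation

No, not a normal subgroup


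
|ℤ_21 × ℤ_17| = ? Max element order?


|ℤ_21 × ℤ_17| = 21 × 17 = 357
Max element order = lcm(21,17) = 357
Cyclic? Yes (gcd=1)

|ℤ_21×ℤ_17| = 357, max element order = 357


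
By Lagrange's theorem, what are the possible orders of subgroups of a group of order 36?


Lagrange's theorem: |H| divides |G|
|G| = 36
Divisors of 36: 1, 2, 3, 4, 6, 9, 12, 18, 36

Possible subgroup orders: {1, 2, 3, 4, 6, 9, 12, 18, 36}


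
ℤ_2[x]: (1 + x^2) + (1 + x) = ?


Add coefficients mod 2:
x^0: 1 + 1 = 0 (mod 2)
x^1: 0 + 1 = 1 (mod 2)
x^2: 1 + 0 = 1 (mod 2)
Result: x + x^2

f + g = x + x^2


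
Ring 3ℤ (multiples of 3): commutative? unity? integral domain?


3ℤ is a commutative ring under +,× but has no multiplicative identity (1 ∉ 3ℤ); it has no zero divisors, but without unity it is not an integral domain
Commutative: Yes
Integral domain: No
Has unity: No

3ℤ (multiples of 3): Commutative=Yes, Unity=No


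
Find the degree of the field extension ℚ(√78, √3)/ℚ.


[ℚ(√78,√3):ℚ] = [ℚ(√78,√3):ℚ(√78)]·[ℚ(√78):ℚ] = 2·2 = 4

[ℚ(√78, √3)/ℚ] = 4


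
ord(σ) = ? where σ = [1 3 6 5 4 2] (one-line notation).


Cycle decomposition: (2 3 6) (4 5)
Cycle lengths: 3, 2
Order = lcm(3, 2) = 6

ord(σ) = 6


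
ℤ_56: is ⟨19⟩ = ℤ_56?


g generates ℤ_n iff gcd(g, n) = 1
gcd(19, 56) = 1
Since gcd = 1, 19 is a generator.

Yes, 19 generates ℤ_56


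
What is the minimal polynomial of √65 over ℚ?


√65 satisfies x² - 65 = 0, irreducible over ℚ since 65 is squarefree

Minimal polynomial: x² - 65


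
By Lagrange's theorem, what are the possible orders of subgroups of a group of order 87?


Lagrange's theorem: |H| divides |G|
|G| = 87
Divisors of 87: 1, 3, 29, 87

Possible subgroup orders: {1, 3, 29, 87}


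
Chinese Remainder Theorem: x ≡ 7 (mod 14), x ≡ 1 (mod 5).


m₁ = 14, m₂ = 5, gcd = 1, so CRT applies. M = m₁·m₂ = 70
Let M₁ = M/m₁ = 5, M₂ = M/m₂ = 14
Find y₁ ≡ M₁⁻¹ (mod m₁): 5⁻¹ ≡ 3 (mod 14)
Find y₂ ≡ M₂⁻¹ (mod m₂): 14⁻¹ ≡ 4 (mod 5)
x = a₁·M₁·y₁ + a₂·M₂·y₂ = 7·5·3 + 1·14·4 = 161
Reduce mod 70: x ≡ 21
Check: 21 mod 14 = 7 ✓, 21 mod 5 = 1 ✓

x ≡ 21 (mod 70)


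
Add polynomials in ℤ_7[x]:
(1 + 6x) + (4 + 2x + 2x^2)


Add coefficients mod 7:
x^0: 1 + 4 = 5 (mod 7)
x^1: 6 + 2 = 1 (mod 7)
x^2: 0 + 2 = 2 (mod 7)
Result: 5 + x + 2x^2

f + g = 5 + x + 2x^2


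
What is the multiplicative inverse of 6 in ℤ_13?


Use the extended Euclidean algorithm to write 1 = 6·s + 13·t; then s mod 13 is the inverse.
Euclidean algorithm:
  6 = 0·13 + 6
  13 = 2·6 + 1
  6 = 6·1 + 0
gcd(6,13) = 1
Back-substitution gives: 6·(-2) + 13·(1) = 1
So 6⁻¹ ≡ -2 ≡ 11 (mod 13)
Check: 6 × 11 = 66 ≡ 1 (mod 13) ✓

6⁻¹ ≡ 11 (mod 13)


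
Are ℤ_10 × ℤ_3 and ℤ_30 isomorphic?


Comparing ℤ_10 × ℤ_3 and ℤ_30:
gcd(10,3) = 1, so ℤ_10 × ℤ_3 ≅ ℤ_30 (CRT)

Yes, ℤ_10 × ℤ_3 ≅ ℤ_30


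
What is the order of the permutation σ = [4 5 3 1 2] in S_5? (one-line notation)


Cycle decomposition: (1 4) (2 5)
Cycle lengths: 2, 2
Order = lcm(2, 2) = 2

ord(σ) = 2


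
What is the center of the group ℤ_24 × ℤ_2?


Z(G) = {g ∈ G | gx = xg for all x ∈ G}
Direct product of abelian groups is abelian, so Z(G) = G

Z(ℤ_24 × ℤ_2) = ℤ_24 × ℤ_2


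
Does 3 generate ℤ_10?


g generates ℤ_n iff gcd(g, n) = 1
gcd(3, 10) = 1
Since gcd = 1, 3 is a generator.

Yes, 3 generates ℤ_10


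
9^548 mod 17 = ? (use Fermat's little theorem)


Fermat's little theorem: if p is prime and gcd(a,p)=1, then a^(p-1) ≡ 1 (mod p)
p = 17 is prime, gcd(9,17) = 1
Reduce exponent: 548 mod 16 = 4
So 9^548 ≡ 9^4 (mod 17)
9^4 mod 17 = 16

9^548 ≡ 16 (mod 17)


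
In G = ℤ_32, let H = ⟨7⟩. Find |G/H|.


|⟨7⟩| = n / gcd(7, 32) = 32 / 1 = 32
H is normal (ℤ_32 is abelian).
|G/H| = |G| / |H| = 32 / 32 = 1

|G/H| = 1


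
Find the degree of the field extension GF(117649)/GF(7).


GF(117649) = GF(7^6), so the extension degree is 6

[GF(117649)/GF(7)] = 6


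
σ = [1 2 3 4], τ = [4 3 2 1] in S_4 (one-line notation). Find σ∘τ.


σ∘τ: apply τ first, then σ
1 →τ 4 →σ 4
2 →τ 3 →σ 3
3 →τ 2 →σ 2
4 →τ 1 →σ 1

σ∘τ = [4 3 2 1]


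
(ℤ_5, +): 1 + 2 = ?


Operation: addition mod 5
1 + 2 = (a + b) mod 5 with a = 1, b = 2

1 + 2 = 3


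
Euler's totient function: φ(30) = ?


φ(n) = count of k ∈ {1,...,n} with gcd(k,n)=1
Coprimes to 30: {1, 7, 11, 13, 17, 19, 23, 29}
Count: 8

φ(30) = 8


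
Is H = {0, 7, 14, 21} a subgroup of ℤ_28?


Subgroup test for H = {0, 7, 14, 21} in (ℤ_28, +):
(1) 0 ∈ H? Yes
(2) Closure: for all a,b ∈ H, (a+b) mod 28 ∈ H? Yes
(3) Inverses: for all a ∈ H, -a mod 28 ∈ H? Yes

Yes, H is a subgroup of ℤ_28


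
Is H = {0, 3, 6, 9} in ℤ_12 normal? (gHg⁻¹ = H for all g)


H = {0, 3, 6, 9} in ℤ_12
ℤ_12 is abelian; every subgroup of an abelian group is normal

Yes, normal subgroup
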